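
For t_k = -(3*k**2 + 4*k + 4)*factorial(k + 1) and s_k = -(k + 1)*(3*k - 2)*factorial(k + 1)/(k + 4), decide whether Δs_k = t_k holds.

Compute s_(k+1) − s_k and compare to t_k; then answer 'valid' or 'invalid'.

Invalid: residual 3*(3*k**3 + 16*k**2 + 17*k + 18)*factorial(k + 1)/((k + 4)*(k + 5)) ≠ 0.

s_(k+1) = -(k + 2)*(3*k + 1)*factorial(k + 2)/(k + 5)
s_(k+1) − s_k = -(3*k**4 + 22*k**3 + 52*k**2 + 65*k + 26)*factorial(k + 1)/((k + 4)*(k + 5))
(s_(k+1) − s_k) − t_k = 3*(3*k**3 + 16*k**2 + 17*k + 18)*factorial(k + 1)/((k + 4)*(k + 5))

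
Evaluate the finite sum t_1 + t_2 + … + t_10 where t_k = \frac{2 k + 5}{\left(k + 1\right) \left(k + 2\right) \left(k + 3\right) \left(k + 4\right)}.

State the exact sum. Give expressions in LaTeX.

Σ = 5/42

r(k) = (k + 1)*(2*k + 7)/((k + 5)*(2*k + 5)) after simplifying.
A = k + 1, B = k + 5, C = k + 5/2.
Need (k + 1)·f(k+1) − (k + 4)·f(k) = k + 5/2.
deg f ≤ 3 (via 1,1,1).
Match coefficients ⇒ f(k) = k*(k + 2)*(k + 4)/6.
So s_k = (B(k−1)f/C)·t_k = (k*(k + 2)*(k + 4)**2/(3*(2*k + 5)))·t_k = k*(k + 4)/(3*(k**2 + 4*k + 3)).
s_(k+1) − s_k = (2*k + 5)/(k**4 + 10*k**3 + 35*k**2 + 50*k + 24) = t_k.
Telescoping: Σ = s_(11) − s_(1) = 55/168 − (5/24) = 5/42.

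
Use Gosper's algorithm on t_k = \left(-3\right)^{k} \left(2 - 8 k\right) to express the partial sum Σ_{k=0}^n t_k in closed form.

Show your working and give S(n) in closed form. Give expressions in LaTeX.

S(n) = - 6 \left(-3\right)^{n} n + 2

r(k) = 3*(-4*k - 3)/(4*k - 1) after simplifying.
A = -3, B = 1, C = k - 1/4.
Need (-3)·f(k+1) − (1)·f(k) = k - 1/4.
Bound: deg f ≤ 1.
Match coefficients ⇒ f(k) = -(k - 1)/4.
R(k) = B(k−1)·f(k)/C(k) = -(k - 1)/(4*k - 1); s_k = R·t_k = 2*(-3)**k*(k - 1).
s_(k+1) − s_k = (-3)**k*(2 - 8*k) = t_k.
Evaluate: s_(n+1) = 2*(-3)**(n + 1)*n; subtract s_(0) = -2 ⇒ S(n) = -6*(-3)**n*n + 2.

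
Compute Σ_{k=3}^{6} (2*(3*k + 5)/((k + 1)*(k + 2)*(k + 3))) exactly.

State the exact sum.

Σ = 109/180

r(k) = (k + 1)*(3*k + 8)/((k + 4)*(3*k + 5)) after simplifying.
Gosper form: A/B · C(k+1)/C(k) with A=k + 1, B=k + 4, C=k + 5/3.
Set up (k + 1)·f(k+1) − (k + 3)·f(k) − (k + 5/3) = 0.
From deg A=1, deg B=1, deg C=1: d=2.
Solving with deg f ≤ 2: f(k) = k*(2*k + 3)/3.
Certificate R = B(k−1)f/C = k*(k + 3)*(2*k + 3)/(3*k + 5) gives s_k = 2*k*(2*k + 3)/((k + 1)*(k + 2)).
Δs = 2*(3*k + 5)/(k**3 + 6*k**2 + 11*k + 6), as required.
Sum = s_(7) − s_(3); s_(7) = 119/36, s_(3) = 27/10 ⇒ 109/180.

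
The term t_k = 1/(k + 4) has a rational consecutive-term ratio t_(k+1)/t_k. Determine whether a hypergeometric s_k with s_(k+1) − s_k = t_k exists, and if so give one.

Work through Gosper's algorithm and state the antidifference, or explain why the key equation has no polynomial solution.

none — t_k is not Gosper-summable

Compute t_(k+1)/t_k: get (k + 4)/(k + 5).
Gosper form: A/B · C(k+1)/C(k) with A=k + 4, B=k + 5, C=1.
Key eq: (k + 4)·f(k+1) = (k + 4)·f(k) + (1).
Degrees (1,1,0) ⇒ d ≤ 0.
Write f(k) = c0. Then LHS − RHS = -1, requiring -1 = 0: contradictory. No certificate.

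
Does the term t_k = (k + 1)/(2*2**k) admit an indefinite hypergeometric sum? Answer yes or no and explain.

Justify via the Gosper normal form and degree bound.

Yes. s_k = (-k - 2)/2**k.

Step 1: r(k) = (k + 2)/(2*(k + 1)).
Take A(k)=1/2, B(k)=1, C(k)=k + 1.
f must satisfy (1/2)·f(k+1) − (1)·f(k) = k + 1.
Degrees (0,0,1) ⇒ d ≤ 1.
Match coefficients ⇒ f(k) = -2*(k + 2).
Certificate R = B(k−1)f/C = -2*(k + 2)/(k + 1) gives s_k = (-k - 2)/2**k.
Check: Δs_k = (k + 1)/(2*2**k). ✓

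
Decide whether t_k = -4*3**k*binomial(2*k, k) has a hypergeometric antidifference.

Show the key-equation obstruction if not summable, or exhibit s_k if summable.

The ratio is 6*(2*k + 1)/(k + 1).
A = 12*k + 6, B = k + 1, C = 1.
Set up (12*k + 6)·f(k+1) − (k)·f(k) − (1) = 0.
Bound: deg f ≤ -1.
deg f ≤ -1 is impossible — no certificate.

No — t_k has no hypergeometric antidifference.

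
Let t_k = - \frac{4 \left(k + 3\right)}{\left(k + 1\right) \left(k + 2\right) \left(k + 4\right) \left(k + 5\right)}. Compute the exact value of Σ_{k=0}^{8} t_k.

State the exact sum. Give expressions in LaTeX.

Σ = -63/130

Compute t_(k+1)/t_k: get (k + 1)*(k + 4)**2/((k + 3)**2*(k + 6)).
Take A(k)=k + 1, B(k)=k + 6, C(k)=k**2 + 6*k + 9.
f must satisfy (k + 1)·f(k+1) − (k + 5)·f(k) = k**2 + 6*k + 9.
From deg A=1, deg B=1, deg C=2: d=4.
Solving with deg f ≤ 4: f(k) = k*(k + 2)*(k + 3)*(k + 5)/8.
Certificate R = B(k−1)f/C = k*(k + 2)*(k + 5)**2/(8*(k + 3)) gives s_k = k*(-k - 5)/(2*(k**2 + 5*k + 4)).
Δs = 4*(-k - 3)/(k**4 + 12*k**3 + 49*k**2 + 78*k + 40), as required.
Sum = s_(9) − s_(0); s_(9) = -63/130, s_(0) = 0 ⇒ -63/130.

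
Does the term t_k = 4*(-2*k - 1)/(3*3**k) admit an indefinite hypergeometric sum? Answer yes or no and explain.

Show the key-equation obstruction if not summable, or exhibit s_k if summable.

r(k) = (2*k + 3)/(3*(2*k + 1)) after simplifying.
Factor: A=1/3; B=1; C=k + 1/2.
Set up (1/3)·f(k+1) − (1)·f(k) − (k + 1/2) = 0.
Bound: deg f ≤ 1.
Solve for f: f(k) = -3*(k + 1)/2 (degree 1 ≤ 1).
Get s_k = R·t_k = 4*(k + 1)/3**k with R(k) = B(k−1)f(k)/C(k) = -3*(k + 1)/(2*k + 1).
Check: Δs_k = 4*(-2*k - 1)/(3*3**k). ✓

Yes. s_k = 4*(k + 1)/3**k.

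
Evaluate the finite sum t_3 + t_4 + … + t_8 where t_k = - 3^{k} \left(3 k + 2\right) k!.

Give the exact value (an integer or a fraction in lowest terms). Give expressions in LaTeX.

Σ = -7142566878

The ratio is 3*(k + 1)*(3*k + 5)/(3*k + 2).
Gosper form: A/B · C(k+1)/C(k) with A=3*k + 3, B=1, C=k + 2/3.
Set up (3*k + 3)·f(k+1) − (1)·f(k) − (k + 2/3) = 0.
d = 0 from the (1,0,1) case.
A polynomial solution: f(k) = 1/3.
Get s_k = R·t_k = -3**k*factorial(k) with R(k) = B(k−1)f(k)/C(k) = 1/(3*k + 2).
Check: Δs_k = -3**k*(3*k + 2)*factorial(k). ✓
Σ_(k=3)^(8) t_k = s_(9) − s_(3) = -7142567040 − (-162) = -7142566878.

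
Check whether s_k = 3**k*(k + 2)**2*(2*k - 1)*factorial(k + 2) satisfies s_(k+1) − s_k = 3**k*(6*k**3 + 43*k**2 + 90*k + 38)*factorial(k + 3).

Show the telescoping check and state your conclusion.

Invalid: residual -3**k*(6*k**3 + 37*k**2 + 69*k + 29)*factorial(k + 2) ≠ 0.

s_(k+1) = 3**(k + 1)*(k + 3)**2*(2*k + 1)*factorial(k + 3)
s_(k+1) − s_k = 3**k*(2*k + 5)*(3*k**3 + 20*k**2 + 41*k + 17)*factorial(k + 2)
(s_(k+1) − s_k) − t_k = -3**k*(6*k**3 + 37*k**2 + 69*k + 29)*factorial(k + 2)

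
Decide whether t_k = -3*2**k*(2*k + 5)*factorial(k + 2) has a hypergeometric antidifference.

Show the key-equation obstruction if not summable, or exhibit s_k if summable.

Yes. s_k = -3*2**k*factorial(k + 2).

t_(k+1)/t_k = 2*(k + 3)*(2*k + 7)/(2*k + 5).
Normal form (A,B,C) = (2*k + 6, 1, k + 5/2).
Key eq: (2*k + 6)·f(k+1) = (1)·f(k) + (k + 5/2).
deg f ≤ 0 (via 1,0,1).
Solving with deg f ≤ 0: f(k) = 1/2.
Then R = B(k−1)f/C = 1/(2*k + 5), so s_k = R(k)·t_k = -3*2**k*factorial(k + 2).
Check: Δs_k = -3*2**k*(2*k + 5)*factorial(k + 2). ✓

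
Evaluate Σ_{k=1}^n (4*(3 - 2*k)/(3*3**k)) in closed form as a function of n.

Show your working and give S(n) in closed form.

S(n) = 4*3**(-n - 1)*n

t_(k+1)/t_k = (2*k - 1)/(3*(2*k - 3)).
Gosper form: A/B · C(k+1)/C(k) with A=1/3, B=1, C=k - 3/2.
Solve (1/3)·f(k+1) − (1)·f(k) = k - 3/2.
Degrees (0,0,1) ⇒ d ≤ 1.
A polynomial solution: f(k) = -3*(k - 1)/2.
Certificate R = B(k−1)f/C = -3*(k - 1)/(2*k - 3) gives s_k = 4*(k - 1)/3**k.
Check: Δs_k = 4*(3 - 2*k)/(3*3**k). ✓
Σ_(k=1)^n t_k = s_(n+1) − s_(1) = (4*3**(-n - 1)*n) − (0), i.e. 4*3**(-n - 1)*n.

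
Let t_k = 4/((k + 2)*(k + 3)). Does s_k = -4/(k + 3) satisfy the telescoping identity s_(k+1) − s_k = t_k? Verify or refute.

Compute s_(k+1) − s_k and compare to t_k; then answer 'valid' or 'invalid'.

Invalid: residual -8/(k**3 + 9*k**2 + 26*k + 24) ≠ 0.

s_(k+1) = -4/(k + 4)
s_(k+1) − s_k = 4/((k + 3)*(k + 4))
(s_(k+1) − s_k) − t_k = -8/(k**3 + 9*k**2 + 26*k + 24)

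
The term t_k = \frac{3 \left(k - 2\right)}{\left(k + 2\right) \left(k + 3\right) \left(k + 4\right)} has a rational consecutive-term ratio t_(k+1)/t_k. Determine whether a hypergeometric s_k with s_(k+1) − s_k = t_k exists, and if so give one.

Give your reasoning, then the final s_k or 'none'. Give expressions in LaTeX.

Ratio r(k) = (k - 1)*(k + 2)/((k - 2)*(k + 5)).
Factor: A=k + 2; B=k + 5; C=k - 2.
Need (k + 2)·f(k+1) − (k + 4)·f(k) = k - 2.
Bound: deg f ≤ 2.
A polynomial solution: f(k) = -k.
Then R = B(k−1)f/C = -k*(k + 4)/(k - 2), so s_k = R(k)·t_k = -3*k/((k + 2)*(k + 3)).
s_(k+1) − s_k = 3*(k - 2)/(k**3 + 9*k**2 + 26*k + 24) = t_k.

s_k = - \frac{3 k}{\left(k + 2\right) \left(k + 3\right)}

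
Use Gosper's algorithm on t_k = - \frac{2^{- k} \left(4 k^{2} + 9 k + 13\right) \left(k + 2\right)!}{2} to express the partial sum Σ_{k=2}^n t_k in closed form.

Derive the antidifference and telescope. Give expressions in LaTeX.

S(n) = 54 - 2 \cdot 2^{- n} n \left(n + 3\right)! - \frac{5 \cdot 2^{- n} \left(n + 3\right)!}{2}

Step 1: r(k) = (k + 3)*(9*k + 4*(k + 1)**2 + 22)/(2*(4*k**2 + 9*k + 13)).
Factor: A=k/2 + 3/2; B=1; C=k**2 + 9*k/4 + 13/4.
Solve (k/2 + 3/2)·f(k+1) − (1)·f(k) = k**2 + 9*k/4 + 13/4.
Bound: deg f ≤ 1.
A polynomial solution: f(k) = (4*k + 1)/2.
Get s_k = R·t_k = -(4*k + 1)*factorial(k + 2)/2**k with R(k) = B(k−1)f(k)/C(k) = 2*(4*k + 1)/(4*k**2 + 9*k + 13).
Check: Δs_k = -(4*k**2 + 9*k + 13)*factorial(k + 2)/(2*2**k). ✓
Telescope: S(n) = s_(n+1) − s_(2) = -2**(-n - 1)*(4*n + 5)*factorial(n + 3) − (-54) = 54 - 2*n*factorial(n + 3)/2**n - 5*factorial(n + 3)/(2*2**n).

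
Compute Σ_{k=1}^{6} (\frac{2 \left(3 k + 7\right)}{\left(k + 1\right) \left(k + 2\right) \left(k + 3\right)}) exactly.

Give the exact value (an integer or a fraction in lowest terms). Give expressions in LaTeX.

Σ = 35/18

Ratio r(k) = (k + 1)*(3*k + 10)/((k + 4)*(3*k + 7)).
Factor: A=k + 1; B=k + 4; C=k + 7/3.
Solve (k + 1)·f(k+1) − (k + 3)·f(k) = k + 7/3.
d = 2 from the (1,1,1) case.
Solving with deg f ≤ 2: f(k) = k*(5*k + 9)/6.
R(k) = B(k−1)·f(k)/C(k) = k*(k + 3)*(5*k + 9)/(2*(3*k + 7)); s_k = R·t_k = k*(5*k + 9)/((k + 1)*(k + 2)).
s_(k+1) − s_k = 2*(3*k + 7)/(k**3 + 6*k**2 + 11*k + 6) = t_k.
Evaluate s at k=7 and k=1: 77/18 and 7/3; difference 35/18.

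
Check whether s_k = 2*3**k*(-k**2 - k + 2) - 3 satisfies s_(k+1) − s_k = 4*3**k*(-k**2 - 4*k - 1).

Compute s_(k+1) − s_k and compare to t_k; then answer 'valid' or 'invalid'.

Valid: the claim telescopes to t_k.

s_(k+1) = 6*3**k*(-k - (k + 1)**2 + 1) - 3
s_(k+1) − s_k = 4*3**k*(-k**2 - 4*k - 1)
(s_(k+1) − s_k) − t_k = 0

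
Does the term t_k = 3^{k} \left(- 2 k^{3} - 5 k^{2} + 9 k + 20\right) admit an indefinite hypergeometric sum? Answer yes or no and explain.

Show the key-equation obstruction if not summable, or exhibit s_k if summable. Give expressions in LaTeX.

Yes. s_k = 3^{k} \left(- k^{3} + 2 k^{2} + 3 k + 4\right).

t_(k+1)/t_k = 3*(2*k**3 + 11*k**2 + 7*k - 22)/(2*k**3 + 5*k**2 - 9*k - 20).
Gosper form: A/B · C(k+1)/C(k) with A=3, B=1, C=k**3 + 5*k**2/2 - 9*k/2 - 10.
f must satisfy (3)·f(k+1) − (1)·f(k) = k**3 + 5*k**2/2 - 9*k/2 - 10.
deg f ≤ 3 (via 0,0,3).
A polynomial solution: f(k) = (k**3 - 2*k**2 - 3*k - 4)/2.
Certificate R = B(k−1)f/C = (k**3 - 2*k**2 - 3*k - 4)/(2*k**3 + 5*k**2 - 9*k - 20) gives s_k = 3**k*(-k**3 + 2*k**2 + 3*k + 4).
s_(k+1) − s_k = 3**k*(-2*k**3 - 5*k**2 + 9*k + 20) = t_k.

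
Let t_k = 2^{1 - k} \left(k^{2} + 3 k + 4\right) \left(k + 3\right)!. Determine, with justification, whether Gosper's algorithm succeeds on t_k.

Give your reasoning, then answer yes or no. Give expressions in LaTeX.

Yes. s_k = 2^{2 - k} k \left(k + 3\right)!.

Ratio r(k) = (k + 4)*(3*k + (k + 1)**2 + 7)/(2*(k**2 + 3*k + 4)).
Normal form (A,B,C) = (k/2 + 2, 1, k**2 + 3*k + 4).
Set up (k/2 + 2)·f(k+1) − (1)·f(k) − (k**2 + 3*k + 4) = 0.
Bound: deg f ≤ 1.
A polynomial solution: f(k) = 2*k.
R(k) = B(k−1)·f(k)/C(k) = 2*k/(k**2 + 3*k + 4); s_k = R·t_k = 2**(2 - k)*k*factorial(k + 3).
Check: Δs_k = 2**(1 - k)*(k**2 + 3*k + 4)*factorial(k + 3). ✓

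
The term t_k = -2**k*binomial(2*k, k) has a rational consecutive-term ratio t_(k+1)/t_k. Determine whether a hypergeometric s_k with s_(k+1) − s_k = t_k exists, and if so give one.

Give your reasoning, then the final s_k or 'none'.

Step 1: r(k) = 4*(2*k + 1)/(k + 1).
So A=8*k + 4 and B=k + 1, with C=1.
f must satisfy (8*k + 4)·f(k+1) − (k)·f(k) = 1.
deg f ≤ -1 (via 1,1,0).
deg f ≤ -1 is impossible — no certificate.

none (Gosper's algorithm certifies no s_k)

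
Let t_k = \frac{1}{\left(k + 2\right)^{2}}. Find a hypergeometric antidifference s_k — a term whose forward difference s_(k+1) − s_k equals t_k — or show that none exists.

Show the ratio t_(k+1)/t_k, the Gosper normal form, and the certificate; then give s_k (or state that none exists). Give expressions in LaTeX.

Step 1: r(k) = (k + 2)**2/(k + 3)**2.
So A=k**2 + 4*k + 4 and B=k**2 + 6*k + 9, with C=1.
f must satisfy (k**2 + 4*k + 4)·f(k+1) − (k**2 + 4*k + 4)·f(k) = 1.
d = 0 from the (2,2,0) case.
f = c0 ⇒ A·f(k+1) − B(k−1)·f(k) − C = -1. The system {-1 = 0} is inconsistent; no antidifference.

no hypergeometric antidifference exists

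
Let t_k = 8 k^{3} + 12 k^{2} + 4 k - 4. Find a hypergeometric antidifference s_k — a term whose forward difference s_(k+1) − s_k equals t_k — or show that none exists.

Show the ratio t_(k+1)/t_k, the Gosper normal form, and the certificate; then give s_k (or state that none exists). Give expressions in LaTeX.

Compute t_(k+1)/t_k: get (k + 2*(k + 1)**3 + 3*(k + 1)**2)/(2*k**3 + 3*k**2 + k - 1).
Factor: A=1; B=1; C=k**3 + 3*k**2/2 + k/2 - 1/2.
f must satisfy (1)·f(k+1) − (1)·f(k) = k**3 + 3*k**2/2 + k/2 - 1/2.
deg f ≤ 4 (via 0,0,3).
Solving with deg f ≤ 4: f(k) = k*(k**3 - k - 2)/4.
R(k) = B(k−1)·f(k)/C(k) = k*(k**3 - k - 2)/(2*(2*k**3 + 3*k**2 + k - 1)); s_k = R·t_k = 2*k*(k**3 - k - 2).
Verify: 8*k**3 + 12*k**2 + 4*k - 4 matches t_k.

s_k = 2 k \left(k^{3} - k - 2\right)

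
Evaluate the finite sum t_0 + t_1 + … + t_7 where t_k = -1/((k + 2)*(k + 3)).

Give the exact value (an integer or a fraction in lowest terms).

Σ = -2/5

Ratio r(k) = (k + 2)/(k + 4).
Normal form (A,B,C) = (k + 2, k + 4, 1).
Need (k + 2)·f(k+1) − (k + 3)·f(k) = 1.
Degrees (1,1,0) ⇒ d ≤ 1.
Match coefficients ⇒ f(k) = k/2.
Get s_k = R·t_k = -k/(2*k + 4) with R(k) = B(k−1)f(k)/C(k) = k*(k + 3)/2.
Verify: -1/(k**2 + 5*k + 6) matches t_k.
Sum = s_(8) − s_(0); s_(8) = -2/5, s_(0) = 0 ⇒ -2/5.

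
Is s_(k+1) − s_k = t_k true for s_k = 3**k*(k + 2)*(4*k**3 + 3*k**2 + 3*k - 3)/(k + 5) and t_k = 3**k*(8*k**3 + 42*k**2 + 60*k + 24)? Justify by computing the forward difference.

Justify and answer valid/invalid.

s_(k+1) = 3**(k + 1)*(k + 3)*(3*k + 4*(k + 1)**3 + 3*(k + 1)**2)/(k + 6)
s_(k+1) − s_k = 3**k*(8*k**5 + 106*k**4 + 528*k**3 + 1143*k**2 + 1101*k + 351)/(k**2 + 11*k + 30)
(s_(k+1) − s_k) − t_k = 3**(k + 1)*(-8*k**4 - 78*k**3 - 267*k**2 - 321*k - 123)/(k**2 + 11*k + 30)

Invalid: residual 3**(k + 1)*(-8*k**4 - 78*k**3 - 267*k**2 - 321*k - 123)/(k**2 + 11*k + 30) ≠ 0.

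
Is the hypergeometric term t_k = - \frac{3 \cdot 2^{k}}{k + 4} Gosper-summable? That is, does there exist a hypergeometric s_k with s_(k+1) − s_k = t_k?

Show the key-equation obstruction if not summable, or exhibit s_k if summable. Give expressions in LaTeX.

No. Not Gosper-summable.

Step 1: r(k) = 2*(k + 4)/(k + 5).
Factor: A=2*k + 8; B=k + 5; C=1.
Set up (2*k + 8)·f(k+1) − (k + 4)·f(k) − (1) = 0.
Bound: deg f ≤ -1.
d = -1 < 0 ⇒ no nonzero polynomial f; not summable.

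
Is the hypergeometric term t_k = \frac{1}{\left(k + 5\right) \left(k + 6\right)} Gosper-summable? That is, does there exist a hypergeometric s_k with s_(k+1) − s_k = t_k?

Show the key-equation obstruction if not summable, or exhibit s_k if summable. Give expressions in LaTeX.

Yes. s_k = \frac{k}{5 \left(k + 5\right)}.

Compute t_(k+1)/t_k: get (k + 5)/(k + 7).
So A=k + 5 and B=k + 7, with C=1.
Set up (k + 5)·f(k+1) − (k + 6)·f(k) − (1) = 0.
d = 1 from the (1,1,0) case.
Solve for f: f(k) = k/5 (degree 1 ≤ 1).
Certificate R = B(k−1)f/C = k*(k + 6)/5 gives s_k = k/(5*(k + 5)).
Check: Δs_k = 1/(k**2 + 11*k + 30). ✓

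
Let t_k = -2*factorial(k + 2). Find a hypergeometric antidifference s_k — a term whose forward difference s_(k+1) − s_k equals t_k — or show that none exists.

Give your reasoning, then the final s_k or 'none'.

none (Gosper's algorithm certifies no s_k)

t_(k+1)/t_k = k + 3.
Gosper form: A/B · C(k+1)/C(k) with A=k + 3, B=1, C=1.
Solve (k + 3)·f(k+1) − (1)·f(k) = 1.
deg f ≤ -1 (via 1,0,0).
deg f ≤ -1 is impossible — no certificate.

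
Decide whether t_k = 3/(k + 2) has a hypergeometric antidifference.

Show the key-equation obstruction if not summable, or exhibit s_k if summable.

The ratio is (k + 2)/(k + 3).
Take A(k)=k + 2, B(k)=k + 3, C(k)=1.
Solve (k + 2)·f(k+1) − (k + 2)·f(k) = 1.
Bound: deg f ≤ 0.
Write f(k) = c0. Then LHS − RHS = -1, requiring -1 = 0: contradictory. No certificate.

No. Not Gosper-summable.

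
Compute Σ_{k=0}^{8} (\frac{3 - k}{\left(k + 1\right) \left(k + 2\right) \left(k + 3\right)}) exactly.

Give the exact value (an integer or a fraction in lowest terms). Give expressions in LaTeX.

Σ = 63/110

The ratio is (k - 2)*(k + 1)/((k - 3)*(k + 4)).
Normal form (A,B,C) = (k + 1, k + 4, k - 3).
Set up (k + 1)·f(k+1) − (k + 3)·f(k) − (k - 3) = 0.
Bound: deg f ≤ 2.
Match coefficients ⇒ f(k) = -k*(k + 5)/2.
So s_k = (B(k−1)f/C)·t_k = (-k*(k + 3)*(k + 5)/(2*(k - 3)))·t_k = k*(k + 5)/(2*(k + 1)*(k + 2)).
s_(k+1) − s_k = (3 - k)/(k**3 + 6*k**2 + 11*k + 6) = t_k.
Evaluate s at k=9 and k=0: 63/110 and 0; difference 63/110.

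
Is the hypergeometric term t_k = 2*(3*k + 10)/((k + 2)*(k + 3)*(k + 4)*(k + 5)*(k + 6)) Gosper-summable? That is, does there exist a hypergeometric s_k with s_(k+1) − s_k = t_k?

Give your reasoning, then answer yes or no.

Yes. s_k = k*(k**2 + 11*k + 38)/(20*(k**3 + 11*k**2 + 38*k + 40)).

Compute t_(k+1)/t_k: get (k + 2)*(3*k + 13)/((k + 7)*(3*k + 10)).
Take A(k)=k + 2, B(k)=k + 7, C(k)=k + 10/3.
Solve (k + 2)·f(k+1) − (k + 6)·f(k) = k + 10/3.
deg f ≤ 4 (via 1,1,1).
Solving with deg f ≤ 4: f(k) = k*(k + 3)*(k**2 + 11*k + 38)/120.
Get s_k = R·t_k = k*(k**2 + 11*k + 38)/(20*(k**3 + 11*k**2 + 38*k + 40)) with R(k) = B(k−1)f(k)/C(k) = k*(k + 3)*(k + 6)*(k**2 + 11*k + 38)/(40*(3*k + 10)).
Check: Δs_k = 2*(3*k + 10)/(k**5 + 20*k**4 + 155*k**3 + 580*k**2 + 1044*k + 720). ✓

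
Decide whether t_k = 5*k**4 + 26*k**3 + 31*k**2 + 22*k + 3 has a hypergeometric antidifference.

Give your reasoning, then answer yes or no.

Yes. s_k = k*(k**4 + 4*k**3 - k**2 + 2*k - 3).

The ratio is (5*k**4 + 46*k**3 + 139*k**2 + 182*k + 87)/(5*k**4 + 26*k**3 + 31*k**2 + 22*k + 3).
So A=1 and B=1, with C=k**4 + 26*k**3/5 + 31*k**2/5 + 22*k/5 + 3/5.
Solve (1)·f(k+1) − (1)·f(k) = k**4 + 26*k**3/5 + 31*k**2/5 + 22*k/5 + 3/5.
d = 5 from the (0,0,4) case.
Solve for f: f(k) = k*(k**4 + 4*k**3 - k**2 + 2*k - 3)/5 (degree 5 ≤ 5).
Then R = B(k−1)f/C = k*(k**4 + 4*k**3 - k**2 + 2*k - 3)/(5*k**4 + 26*k**3 + 31*k**2 + 22*k + 3), so s_k = R(k)·t_k = k*(k**4 + 4*k**3 - k**2 + 2*k - 3).
Δs = 5*k**4 + 26*k**3 + 31*k**2 + 22*k + 3, as required.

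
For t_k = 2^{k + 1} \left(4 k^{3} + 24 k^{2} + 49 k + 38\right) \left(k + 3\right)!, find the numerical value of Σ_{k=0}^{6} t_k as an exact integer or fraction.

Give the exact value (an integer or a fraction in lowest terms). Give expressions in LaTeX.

Σ = 99400089576

t_(k+1)/t_k = 2*(4*k**4 + 52*k**3 + 253*k**2 + 551*k + 460)/(4*k**3 + 24*k**2 + 49*k + 38).
So A=2*k + 8 and B=1, with C=k**3 + 6*k**2 + 49*k/4 + 19/2.
Need (2*k + 8)·f(k+1) − (1)·f(k) = k**3 + 6*k**2 + 49*k/4 + 19/2.
Degrees (1,0,3) ⇒ d ≤ 2.
Match coefficients ⇒ f(k) = (2*k**2 + k + 2)/4.
Get s_k = R·t_k = 2**(k + 1)*(2*k**2 + k + 2)*factorial(k + 3) with R(k) = B(k−1)f(k)/C(k) = (2*k**2 + k + 2)/(4*k**3 + 24*k**2 + 49*k + 38).
Check: Δs_k = 2**(k + 1)*(4*k**3 + 24*k**2 + 49*k + 38)*factorial(k + 3). ✓
Σ_(k=0)^(6) t_k = s_(7) − s_(0) = 99400089600 − (24) = 99400089576.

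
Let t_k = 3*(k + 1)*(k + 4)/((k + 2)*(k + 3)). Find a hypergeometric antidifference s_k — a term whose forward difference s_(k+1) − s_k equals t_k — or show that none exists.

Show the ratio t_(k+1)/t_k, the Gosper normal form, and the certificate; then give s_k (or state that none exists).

s_k = 3*k*(k + 1)/(k + 2)

r(k) = (k + 2)**2*(k + 5)/((k + 1)*(k + 4)**2) after simplifying.
Gosper form: A/B · C(k+1)/C(k) with A=k + 2, B=k + 4, C=k**2 + 5*k + 4.
Key eq: (k + 2)·f(k+1) = (k + 3)·f(k) + (k**2 + 5*k + 4).
Degrees (1,1,2) ⇒ d ≤ 2.
Solving with deg f ≤ 2: f(k) = k*(k + 1).
So s_k = (B(k−1)f/C)·t_k = (k*(k + 3)/(k + 4))·t_k = 3*k*(k + 1)/(k + 2).
Verify: 3*(k**2 + 5*k + 4)/(k**2 + 5*k + 6) matches t_k.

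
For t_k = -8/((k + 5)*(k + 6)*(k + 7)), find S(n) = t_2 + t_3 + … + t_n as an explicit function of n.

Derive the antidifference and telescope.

t_(k+1)/t_k = (k + 5)/(k + 8).
Factor: A=k + 5; B=k + 8; C=1.
Key eq: (k + 5)·f(k+1) = (k + 7)·f(k) + (1).
d = 2 from the (1,1,0) case.
Solving with deg f ≤ 2: f(k) = k*(k + 11)/60.
Get s_k = R·t_k = 2*k*(-k - 11)/(15*(k + 5)*(k + 6)) with R(k) = B(k−1)f(k)/C(k) = k*(k + 7)*(k + 11)/60.
Check: Δs_k = -8/(k**3 + 18*k**2 + 107*k + 210). ✓
Evaluate: s_(n+1) = 2*(-n**2 - 13*n - 12)/(15*(n**2 + 13*n + 42)); subtract s_(2) = -13/210 ⇒ S(n) = (-n**2 - 13*n + 14)/(14*(n**2 + 13*n + 42)).

S(n) = (-n**2 - 13*n + 14)/(14*(n**2 + 13*n + 42))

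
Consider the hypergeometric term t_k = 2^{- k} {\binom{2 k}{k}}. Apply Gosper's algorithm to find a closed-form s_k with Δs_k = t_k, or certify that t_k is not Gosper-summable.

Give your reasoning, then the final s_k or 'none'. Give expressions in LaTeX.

no hypergeometric antidifference exists

t_(k+1)/t_k = (2*k + 1)/(k + 1).
A = 2*k + 1, B = k + 1, C = 1.
f must satisfy (2*k + 1)·f(k+1) − (k)·f(k) = 1.
d = -1 from the (1,1,0) case.
d = -1 < 0 ⇒ no nonzero polynomial f; not summable.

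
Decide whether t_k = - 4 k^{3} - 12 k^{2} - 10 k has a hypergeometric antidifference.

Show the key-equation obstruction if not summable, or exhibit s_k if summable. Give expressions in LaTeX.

r(k) = (2*k**3 + 12*k**2 + 23*k + 13)/(k*(2*k**2 + 6*k + 5)) after simplifying.
A = 1, B = 1, C = k**3 + 3*k**2 + 5*k/2.
Need (1)·f(k+1) − (1)·f(k) = k**3 + 3*k**2 + 5*k/2.
Bound: deg f ≤ 4.
A polynomial solution: f(k) = k*(k - 1)*(k**2 + 3*k + 3)/4.
R(k) = B(k−1)·f(k)/C(k) = (k - 1)*(k**2 + 3*k + 3)/(2*(2*k**2 + 6*k + 5)); s_k = R·t_k = k*(-k**3 - 2*k**2 + 3).
Δs = 2*k*(-2*k**2 - 6*k - 5), as required.

Yes. s_k = k \left(- k^{3} - 2 k^{2} + 3\right).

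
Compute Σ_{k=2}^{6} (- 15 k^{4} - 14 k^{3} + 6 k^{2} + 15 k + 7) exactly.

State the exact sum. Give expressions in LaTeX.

Σ = -39395

Ratio r(k) = (15*k**4 + 74*k**3 + 126*k**2 + 75*k + 1)/(15*k**4 + 14*k**3 - 6*k**2 - 15*k - 7).
So A=1 and B=1, with C=k**4 + 14*k**3/15 - 2*k**2/5 - k - 7/15.
Need (1)·f(k+1) − (1)·f(k) = k**4 + 14*k**3/15 - 2*k**2/5 - k - 7/15.
Bound: deg f ≤ 5.
A polynomial solution: f(k) = k*(3*k**4 - 4*k**3 - 4*k**2 - k - 1)/15.
Certificate R = B(k−1)f/C = k*(3*k**4 - 4*k**3 - 4*k**2 - k - 1)/(15*k**4 + 14*k**3 - 6*k**2 - 15*k - 7) gives s_k = k*(-3*k**4 + 4*k**3 + 4*k**2 + k + 1).
Δs = -15*k**4 - 14*k**3 + 6*k**2 + 15*k + 7, as required.
Evaluate s at k=7 and k=2: -39389 and 6; difference -39395.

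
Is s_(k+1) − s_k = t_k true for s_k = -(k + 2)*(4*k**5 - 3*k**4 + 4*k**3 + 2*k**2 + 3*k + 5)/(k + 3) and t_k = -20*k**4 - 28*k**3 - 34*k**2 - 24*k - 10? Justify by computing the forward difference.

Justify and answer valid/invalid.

s_(k+1) = (-4*k**6 - 29*k**5 - 83*k**4 - 132*k**3 - 135*k**2 - 96*k - 45)/(k + 4)
s_(k+1) − s_k = (-20*k**6 - 152*k**5 - 379*k**4 - 484*k**3 - 462*k**2 - 279*k - 95)/(k**2 + 7*k + 12)
(s_(k+1) − s_k) − t_k = (16*k**5 + 91*k**4 + 114*k**3 + 124*k**2 + 79*k + 25)/(k**2 + 7*k + 12)

Invalid: residual (16*k**5 + 91*k**4 + 114*k**3 + 124*k**2 + 79*k + 25)/(k**2 + 7*k + 12) ≠ 0.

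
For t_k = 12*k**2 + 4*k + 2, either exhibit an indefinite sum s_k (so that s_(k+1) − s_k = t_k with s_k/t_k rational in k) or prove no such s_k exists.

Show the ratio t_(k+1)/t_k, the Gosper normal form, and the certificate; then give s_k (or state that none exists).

Compute t_(k+1)/t_k: get (6*k**2 + 14*k + 9)/(6*k**2 + 2*k + 1).
Normal form (A,B,C) = (1, 1, k**2 + k/3 + 1/6).
Need (1)·f(k+1) − (1)·f(k) = k**2 + k/3 + 1/6.
Degrees (0,0,2) ⇒ d ≤ 3.
A polynomial solution: f(k) = k*(2*k**2 - 2*k + 1)/6.
R(k) = B(k−1)·f(k)/C(k) = k*(2*k**2 - 2*k + 1)/(6*k**2 + 2*k + 1); s_k = R·t_k = 2*k*(2*k**2 - 2*k + 1).
Check: Δs_k = 12*k**2 + 4*k + 2. ✓

s_k = 2*k*(2*k**2 - 2*k + 1)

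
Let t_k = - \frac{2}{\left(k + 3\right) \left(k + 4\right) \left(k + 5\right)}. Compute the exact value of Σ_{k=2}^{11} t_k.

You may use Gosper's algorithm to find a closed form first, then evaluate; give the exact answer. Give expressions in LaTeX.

The ratio is (k + 3)/(k + 6).
Factor: A=k + 3; B=k + 6; C=1.
Solve (k + 3)·f(k+1) − (k + 5)·f(k) = 1.
Degrees (1,1,0) ⇒ d ≤ 2.
A polynomial solution: f(k) = k*(k + 7)/24.
Then R = B(k−1)f/C = k*(k + 5)*(k + 7)/24, so s_k = R(k)·t_k = k*(-k - 7)/(12*(k + 3)*(k + 4)).
Verify: -2/(k**3 + 12*k**2 + 47*k + 60) matches t_k.
Evaluate s at k=12 and k=2: -19/240 and -1/20; difference -7/240.

Σ = -7/240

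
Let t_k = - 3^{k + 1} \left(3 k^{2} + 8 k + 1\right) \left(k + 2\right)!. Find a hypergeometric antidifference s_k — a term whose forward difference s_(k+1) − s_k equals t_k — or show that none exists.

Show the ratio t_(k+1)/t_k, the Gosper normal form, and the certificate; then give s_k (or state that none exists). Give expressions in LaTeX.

Ratio r(k) = 3*(3*k**3 + 23*k**2 + 54*k + 36)/(3*k**2 + 8*k + 1).
Gosper form: A/B · C(k+1)/C(k) with A=3*k + 9, B=1, C=k**2 + 8*k/3 + 1/3.
Solve (3*k + 9)·f(k+1) − (1)·f(k) = k**2 + 8*k/3 + 1/3.
Bound: deg f ≤ 1.
Solving with deg f ≤ 1: f(k) = (k - 1)/3.
So s_k = (B(k−1)f/C)·t_k = ((k - 1)/(3*k**2 + 8*k + 1))·t_k = -3**(k + 1)*(k - 1)*factorial(k + 2).
Verify: -3**(k + 1)*(3*k**2 + 8*k + 1)*factorial(k + 2) matches t_k.

s_k = - 3^{k + 1} \left(k - 1\right) \left(k + 2\right)!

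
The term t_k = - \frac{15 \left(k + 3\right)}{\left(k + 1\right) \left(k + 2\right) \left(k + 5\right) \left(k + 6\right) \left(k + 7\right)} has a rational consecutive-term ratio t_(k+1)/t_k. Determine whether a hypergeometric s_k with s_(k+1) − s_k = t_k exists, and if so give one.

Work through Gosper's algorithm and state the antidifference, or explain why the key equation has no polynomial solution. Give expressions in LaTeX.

Ratio r(k) = (k + 1)*(k + 4)*(k + 5)/((k + 3)**2*(k + 8)).
Normal form (A,B,C) = (k + 1, k + 8, k**3 + 10*k**2 + 33*k + 36).
Key eq: (k + 1)·f(k+1) = (k + 7)·f(k) + (k**3 + 10*k**2 + 33*k + 36).
deg f ≤ 6 (via 1,1,3).
Solve for f: f(k) = k*(k + 2)*(k + 3)*(k + 4)*(k**2 + 12*k + 41)/90 (degree 6 ≤ 6).
Get s_k = R·t_k = k*(-k**2 - 12*k - 41)/(6*(k**3 + 12*k**2 + 41*k + 30)) with R(k) = B(k−1)f(k)/C(k) = k*(k + 2)*(k + 7)*(k**2 + 12*k + 41)/(90*(k + 3)).
Check: Δs_k = 15*(-k - 3)/(k**5 + 21*k**4 + 163*k**3 + 567*k**2 + 844*k + 420). ✓

s_k = \frac{k \left(- k^{2} - 12 k - 41\right)}{6 \left(k^{3} + 12 k^{2} + 41 k + 30\right)}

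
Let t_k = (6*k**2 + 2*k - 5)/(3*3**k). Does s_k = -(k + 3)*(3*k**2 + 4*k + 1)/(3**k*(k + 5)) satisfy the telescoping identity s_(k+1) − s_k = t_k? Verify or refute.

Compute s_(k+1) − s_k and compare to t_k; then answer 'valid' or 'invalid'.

s_(k+1) = -(k + 4)*(4*k + 3*(k + 1)**2 + 5)/(3*3**k*(k + 6))
s_(k+1) − s_k = (6*k**4 + 56*k**3 + 115*k**2 - 29*k - 106)/(3*3**k*(k**2 + 11*k + 30))
(s_(k+1) − s_k) − t_k = 2*(-6*k**3 - 41*k**2 - 17*k + 22)/(3*3**k*(k**2 + 11*k + 30))

Invalid: residual 2*(-6*k**3 - 41*k**2 - 17*k + 22)/(3*3**k*(k**2 + 11*k + 30)) ≠ 0.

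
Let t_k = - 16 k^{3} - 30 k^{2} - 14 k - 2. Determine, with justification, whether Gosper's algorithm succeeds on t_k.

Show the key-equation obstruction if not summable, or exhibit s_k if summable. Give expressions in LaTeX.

Ratio r(k) = (8*k**3 + 39*k**2 + 61*k + 31)/(8*k**3 + 15*k**2 + 7*k + 1).
Take A(k)=1, B(k)=1, C(k)=k**3 + 15*k**2/8 + 7*k/8 + 1/8.
Solve (1)·f(k+1) − (1)·f(k) = k**3 + 15*k**2/8 + 7*k/8 + 1/8.
Degrees (0,0,3) ⇒ d ≤ 4.
Solving with deg f ≤ 4: f(k) = k**2*(2*k**2 + k - 2)/8.
Get s_k = R·t_k = 2*k**2*(-2*k**2 - k + 2) with R(k) = B(k−1)f(k)/C(k) = k**2*(2*k**2 + k - 2)/(8*k**3 + 15*k**2 + 7*k + 1).
Δs = -16*k**3 - 30*k**2 - 14*k - 2, as required.

Yes. s_k = 2 k^{2} \left(- 2 k^{2} - k + 2\right).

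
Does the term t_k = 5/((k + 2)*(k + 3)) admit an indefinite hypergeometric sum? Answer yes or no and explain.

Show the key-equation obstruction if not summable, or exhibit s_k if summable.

Yes. s_k = 5*k/(2*(k + 2)).

The ratio is (k + 2)/(k + 4).
A = k + 2, B = k + 4, C = 1.
Need (k + 2)·f(k+1) − (k + 3)·f(k) = 1.
Degrees (1,1,0) ⇒ d ≤ 1.
Match coefficients ⇒ f(k) = k/2.
Certificate R = B(k−1)f/C = k*(k + 3)/2 gives s_k = 5*k/(2*(k + 2)).
Check: Δs_k = 5/(k**2 + 5*k + 6). ✓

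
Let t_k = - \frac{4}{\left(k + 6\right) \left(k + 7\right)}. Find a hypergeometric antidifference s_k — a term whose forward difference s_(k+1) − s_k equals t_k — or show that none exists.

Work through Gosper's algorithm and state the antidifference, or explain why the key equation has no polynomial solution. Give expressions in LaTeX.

s_k = - \frac{2 k}{3 k + 18}

Step 1: r(k) = (k + 6)/(k + 8).
Gosper form: A/B · C(k+1)/C(k) with A=k + 6, B=k + 8, C=1.
Need (k + 6)·f(k+1) − (k + 7)·f(k) = 1.
Degrees (1,1,0) ⇒ d ≤ 1.
Solving with deg f ≤ 1: f(k) = k/6.
Then R = B(k−1)f/C = k*(k + 7)/6, so s_k = R(k)·t_k = -2*k/(3*k + 18).
Check: Δs_k = -4/(k**2 + 13*k + 42). ✓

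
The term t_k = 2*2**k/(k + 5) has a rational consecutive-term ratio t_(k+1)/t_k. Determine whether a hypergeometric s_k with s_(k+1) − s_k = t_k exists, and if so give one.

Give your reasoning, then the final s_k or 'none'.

r(k) = 2*(k + 5)/(k + 6) after simplifying.
Normal form (A,B,C) = (2*k + 10, k + 6, 1).
Solve (2*k + 10)·f(k+1) − (k + 5)·f(k) = 1.
Degrees (1,1,0) ⇒ d ≤ -1.
Bound -1 < 0, so the key equation has no polynomial solution.

not Gosper-summable; s_k does not exist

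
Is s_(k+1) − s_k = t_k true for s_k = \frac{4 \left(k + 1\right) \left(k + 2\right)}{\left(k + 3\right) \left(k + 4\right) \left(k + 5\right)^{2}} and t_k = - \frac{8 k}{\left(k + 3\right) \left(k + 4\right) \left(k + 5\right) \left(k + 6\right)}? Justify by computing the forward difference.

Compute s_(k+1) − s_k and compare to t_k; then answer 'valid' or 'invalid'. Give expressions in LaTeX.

s_(k+1) = 4*(k + 2)*(k + 3)/((k + 4)*(k + 5)*(k + 6)**2)
s_(k+1) − s_k = 4*(k + 2)*(-(k + 1)*(k + 6)**2 + (k + 3)**2*(k + 5))/((k + 3)*(k + 4)*(k + 5)**2*(k + 6)**2)
(s_(k+1) − s_k) − t_k = 12*(3*k**2 + 17*k + 6)/(k**6 + 29*k**5 + 347*k**4 + 2191*k**3 + 7692*k**2 + 14220*k + 10800)

Invalid: residual \frac{12 \left(3 k^{2} + 17 k + 6\right)}{k^{6} + 29 k^{5} + 347 k^{4} + 2191 k^{3} + 7692 k^{2} + 14220 k + 10800} ≠ 0.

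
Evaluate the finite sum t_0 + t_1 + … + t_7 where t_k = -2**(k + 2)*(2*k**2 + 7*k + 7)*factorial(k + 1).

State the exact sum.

Step 1: r(k) = 2*(2*k**3 + 15*k**2 + 38*k + 32)/(2*k**2 + 7*k + 7).
Gosper form: A/B · C(k+1)/C(k) with A=2*k + 4, B=1, C=k**2 + 7*k/2 + 7/2.
f must satisfy (2*k + 4)·f(k+1) − (1)·f(k) = k**2 + 7*k/2 + 7/2.
d = 1 from the (1,0,2) case.
Coefficient equations give f(k) = (k + 1)/2.
Get s_k = R·t_k = -2**(k + 2)*(k + 1)*factorial(k + 1) with R(k) = B(k−1)f(k)/C(k) = (k + 1)/(2*k**2 + 7*k + 7).
Verify: -2**(k + 2)*(2*k**2 + 7*k + 7)*factorial(k + 1) matches t_k.
Evaluate s at k=8 and k=0: -3344302080 and -4; difference -3344302076.

Σ = -3344302076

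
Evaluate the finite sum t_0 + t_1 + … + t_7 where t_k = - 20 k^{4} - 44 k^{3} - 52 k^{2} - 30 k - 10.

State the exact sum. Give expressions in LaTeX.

r(k) = (10*k**4 + 62*k**3 + 152*k**2 + 173*k + 78)/(10*k**4 + 22*k**3 + 26*k**2 + 15*k + 5) after simplifying.
Normal form (A,B,C) = (1, 1, k**4 + 11*k**3/5 + 13*k**2/5 + 3*k/2 + 1/2).
f must satisfy (1)·f(k+1) − (1)·f(k) = k**4 + 11*k**3/5 + 13*k**2/5 + 3*k/2 + 1/2.
deg f ≤ 5 (via 0,0,4).
Coefficient equations give f(k) = k*(4*k**4 + k**3 + 2*k**2 + 3)/20.
R(k) = B(k−1)·f(k)/C(k) = k*(4*k**4 + k**3 + 2*k**2 + 3)/(2*(10*k**4 + 22*k**3 + 26*k**2 + 15*k + 5)); s_k = R·t_k = k*(-4*k**4 - k**3 - 2*k**2 - 3).
s_(k+1) − s_k = -20*k**4 - 44*k**3 - 52*k**2 - 30*k - 10 = t_k.
Sum = s_(8) − s_(0); s_(8) = -136216, s_(0) = 0 ⇒ -136216.

Σ = -136216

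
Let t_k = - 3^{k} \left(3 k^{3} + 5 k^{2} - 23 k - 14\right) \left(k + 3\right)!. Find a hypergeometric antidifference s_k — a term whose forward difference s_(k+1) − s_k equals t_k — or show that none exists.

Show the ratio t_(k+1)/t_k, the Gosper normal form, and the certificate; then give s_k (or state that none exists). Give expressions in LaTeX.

Compute t_(k+1)/t_k: get 3*(3*k**4 + 26*k**3 + 52*k**2 - 45*k - 116)/(3*k**3 + 5*k**2 - 23*k - 14).
Factor: A=3*k + 12; B=1; C=k**3 + 5*k**2/3 - 23*k/3 - 14/3.
Set up (3*k + 12)·f(k+1) − (1)·f(k) − (k**3 + 5*k**2/3 - 23*k/3 - 14/3) = 0.
Degrees (1,0,3) ⇒ d ≤ 2.
A polynomial solution: f(k) = (k**2 - 4*k + 2)/3.
Then R = B(k−1)f/C = (k**2 - 4*k + 2)/(3*k**3 + 5*k**2 - 23*k - 14), so s_k = R(k)·t_k = -3**k*(k**2 - 4*k + 2)*factorial(k + 3).
s_(k+1) − s_k = -3**k*(3*k**3 + 5*k**2 - 23*k - 14)*factorial(k + 3) = t_k.

s_k = - 3^{k} \left(k^{2} - 4 k + 2\right) \left(k + 3\right)!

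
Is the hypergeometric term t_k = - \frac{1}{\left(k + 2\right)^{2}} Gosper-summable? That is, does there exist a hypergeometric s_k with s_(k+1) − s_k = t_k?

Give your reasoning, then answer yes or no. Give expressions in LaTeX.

No. Not Gosper-summable.

Step 1: r(k) = (k + 2)**2/(k + 3)**2.
Factor: A=k**2 + 4*k + 4; B=k**2 + 6*k + 9; C=1.
Set up (k**2 + 4*k + 4)·f(k+1) − (k**2 + 4*k + 4)·f(k) − (1) = 0.
Bound: deg f ≤ 0.
Write f(k) = c0. Then LHS − RHS = -1, requiring -1 = 0: contradictory. No certificate.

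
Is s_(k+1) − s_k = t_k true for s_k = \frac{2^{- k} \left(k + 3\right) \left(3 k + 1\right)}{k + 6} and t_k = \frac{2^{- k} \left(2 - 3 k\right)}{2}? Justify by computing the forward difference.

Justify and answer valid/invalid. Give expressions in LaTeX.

s_(k+1) = (k + 4)*(3*k + 4)/(2*2**k*(k + 7))
s_(k+1) − s_k = (-3*k**3 - 28*k**2 - 34*k + 54)/(2*2**k*(k**2 + 13*k + 42))
(s_(k+1) − s_k) − t_k = 3*(3*k**2 + 22*k - 10)/(2*2**k*(k**2 + 13*k + 42))

Invalid: residual \frac{3 \cdot 2^{- k} \left(3 k^{2} + 22 k - 10\right)}{2 \left(k^{2} + 13 k + 42\right)} ≠ 0.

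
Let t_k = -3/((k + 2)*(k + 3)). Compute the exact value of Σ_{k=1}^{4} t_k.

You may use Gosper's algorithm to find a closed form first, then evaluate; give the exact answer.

Σ = -4/7

The ratio is (k + 2)/(k + 4).
So A=k + 2 and B=k + 4, with C=1.
f must satisfy (k + 2)·f(k+1) − (k + 3)·f(k) = 1.
Degrees (1,1,0) ⇒ d ≤ 1.
Coefficient equations give f(k) = k/2.
R(k) = B(k−1)·f(k)/C(k) = k*(k + 3)/2; s_k = R·t_k = -3*k/(2*k + 4).
Verify: -3/(k**2 + 5*k + 6) matches t_k.
Telescoping: Σ = s_(5) − s_(1) = -15/14 − (-1/2) = -4/7.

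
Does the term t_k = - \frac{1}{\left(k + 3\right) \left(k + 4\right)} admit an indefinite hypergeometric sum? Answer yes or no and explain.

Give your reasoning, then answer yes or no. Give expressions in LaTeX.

Yes. s_k = - \frac{k}{3 k + 9}.

Compute t_(k+1)/t_k: get (k + 3)/(k + 5).
Take A(k)=k + 3, B(k)=k + 5, C(k)=1.
Need (k + 3)·f(k+1) − (k + 4)·f(k) = 1.
From deg A=1, deg B=1, deg C=0: d=1.
Solve for f: f(k) = k/3 (degree 1 ≤ 1).
So s_k = (B(k−1)f/C)·t_k = (k*(k + 4)/3)·t_k = -k/(3*k + 9).
s_(k+1) − s_k = -1/(k**2 + 7*k + 12) = t_k.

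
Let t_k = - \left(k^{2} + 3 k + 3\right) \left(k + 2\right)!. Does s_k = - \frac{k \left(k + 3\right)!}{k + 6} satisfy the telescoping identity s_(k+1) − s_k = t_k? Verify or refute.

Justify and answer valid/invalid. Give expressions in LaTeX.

s_(k+1) = -(k + 1)*factorial(k + 4)/(k + 7)
s_(k+1) − s_k = -(k**3 + 10*k**2 + 27*k + 24)*factorial(k + 3)/((k + 6)*(k + 7))
(s_(k+1) − s_k) − t_k = 3*(k**3 + 9*k**2 + 20*k + 18)*factorial(k + 2)/((k + 6)*(k + 7))

Invalid: residual \frac{3 \left(k^{3} + 9 k^{2} + 20 k + 18\right) \left(k + 2\right)!}{\left(k + 6\right) \left(k + 7\right)} ≠ 0.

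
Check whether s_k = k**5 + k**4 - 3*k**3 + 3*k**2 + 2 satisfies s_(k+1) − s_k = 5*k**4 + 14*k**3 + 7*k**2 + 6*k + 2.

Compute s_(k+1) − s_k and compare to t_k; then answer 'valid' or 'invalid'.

Valid — Δs_k = t_k.

s_(k+1) = k**5 + 6*k**4 + 11*k**3 + 10*k**2 + 6*k + 4
s_(k+1) − s_k = 5*k**4 + 14*k**3 + 7*k**2 + 6*k + 2
(s_(k+1) − s_k) − t_k = 0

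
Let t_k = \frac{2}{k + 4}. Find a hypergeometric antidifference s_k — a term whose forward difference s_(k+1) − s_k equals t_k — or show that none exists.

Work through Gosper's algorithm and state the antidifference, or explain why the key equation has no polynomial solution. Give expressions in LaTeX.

not Gosper-summable; s_k does not exist

t_(k+1)/t_k = (k + 4)/(k + 5).
So A=k + 4 and B=k + 5, with C=1.
f must satisfy (k + 4)·f(k+1) − (k + 4)·f(k) = 1.
d = 0 from the (1,1,0) case.
Write f(k) = c0. Then LHS − RHS = -1, requiring -1 = 0: contradictory. No certificate.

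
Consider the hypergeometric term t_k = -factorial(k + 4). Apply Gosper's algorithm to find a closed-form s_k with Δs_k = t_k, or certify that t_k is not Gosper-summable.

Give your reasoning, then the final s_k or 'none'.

Step 1: r(k) = k + 5.
So A=k + 5 and B=1, with C=1.
Need (k + 5)·f(k+1) − (1)·f(k) = 1.
From deg A=1, deg B=0, deg C=0: d=-1.
d = -1 < 0 ⇒ no nonzero polynomial f; not summable.

none — t_k is not Gosper-summable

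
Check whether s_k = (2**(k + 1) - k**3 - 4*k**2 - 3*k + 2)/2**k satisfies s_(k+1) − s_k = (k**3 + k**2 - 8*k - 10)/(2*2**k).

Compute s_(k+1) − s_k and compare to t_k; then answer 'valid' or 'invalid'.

valid (s_(k+1) − s_k reduces to t_k)

s_(k+1) = (4*2**k - k**3 - 7*k**2 - 14*k - 6)/(2*2**k)
s_(k+1) − s_k = (k**3 + k**2 - 8*k - 10)/(2*2**k)
(s_(k+1) − s_k) − t_k = 0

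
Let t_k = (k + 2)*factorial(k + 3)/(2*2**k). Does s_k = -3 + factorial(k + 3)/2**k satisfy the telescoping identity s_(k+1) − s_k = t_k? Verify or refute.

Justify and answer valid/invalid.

valid (s_(k+1) − s_k reduces to t_k)

s_(k+1) = 2**(-k - 1)*factorial(k + 4) - 3
s_(k+1) − s_k = (k + 2)*factorial(k + 3)/(2*2**k)
(s_(k+1) − s_k) − t_k = 0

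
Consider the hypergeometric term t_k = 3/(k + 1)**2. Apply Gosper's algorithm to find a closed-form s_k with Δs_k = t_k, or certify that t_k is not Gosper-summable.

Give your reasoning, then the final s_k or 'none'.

r(k) = (k + 1)**2/(k + 2)**2 after simplifying.
Factor: A=k**2 + 2*k + 1; B=k**2 + 4*k + 4; C=1.
Solve (k**2 + 2*k + 1)·f(k+1) − (k**2 + 2*k + 1)·f(k) = 1.
Degrees (2,2,0) ⇒ d ≤ 0.
Generic f = c0 gives residual -1; -1 = 0 cannot hold, so t_k is not Gosper-summable.

no hypergeometric antidifference exists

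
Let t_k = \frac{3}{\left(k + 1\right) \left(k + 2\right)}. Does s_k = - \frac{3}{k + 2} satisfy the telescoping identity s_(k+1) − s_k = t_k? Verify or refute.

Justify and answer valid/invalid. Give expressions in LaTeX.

Invalid: residual - \frac{6}{k^{3} + 6 k^{2} + 11 k + 6} ≠ 0.

s_(k+1) = -3/(k + 3)
s_(k+1) − s_k = 3/((k + 2)*(k + 3))
(s_(k+1) − s_k) − t_k = -6/(k**3 + 6*k**2 + 11*k + 6)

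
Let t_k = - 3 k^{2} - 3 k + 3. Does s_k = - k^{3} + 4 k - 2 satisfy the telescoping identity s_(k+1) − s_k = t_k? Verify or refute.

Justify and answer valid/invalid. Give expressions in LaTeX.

s_(k+1) = 4*k - (k + 1)**3 + 2
s_(k+1) − s_k = -3*k**2 - 3*k + 3
(s_(k+1) − s_k) − t_k = 0

Valid: the claim telescopes to t_k.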